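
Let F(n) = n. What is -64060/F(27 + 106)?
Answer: -64060/133 ≈ -481.65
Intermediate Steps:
-64060/F(27 + 106) = -64060/(27 + 106) = -64060/133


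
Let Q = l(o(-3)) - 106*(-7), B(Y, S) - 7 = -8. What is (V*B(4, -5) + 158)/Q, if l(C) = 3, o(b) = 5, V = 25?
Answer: 133/745 ≈ 0.17852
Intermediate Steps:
B(Y, S) = -1 (B(Y, S) = 7 - 8 = -1)
Q = 745 (Q = 3 - 106*(-7) = 3 + 742 = 745)
(V*B(4, -5) + 158)/Q = (25*(-1) + 158)/745 = (-25 + 158)*(1/745) = 133*(1/745) = 133/745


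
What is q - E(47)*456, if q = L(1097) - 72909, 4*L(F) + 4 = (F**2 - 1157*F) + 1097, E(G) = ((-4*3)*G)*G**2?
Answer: 2272121461/4 ≈ 5.6803e+8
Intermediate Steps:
E(G) = -12*G**3 (E(G) = (-12*G)*G**2 = -12*G**3)
L(F) = 1093/4 - 1157*F/4 + F**2/4 (L(F) = -1 + ((F**2 - 1157*F) + 1097)/4 = -1 + (1097 + F**2 - 1157*F)/4 = -1 + (1097/4 - 1157*F/4 + F**2/4) = 1093/4 - 1157*F/4 + F**2/4)
q = -356363/4 (q = (1093/4 - 1157/4*1097 + (1/4)*1097**2) - 72909 = (1093/4 - 1269229/4 + (1/4)*1203409) - 72909 = (1093/4 - 1269229/4 + 1203409/4) - 72909 = -64727/4 - 72909 = -356363/4 ≈ -89091.)
q - E(47)*456 = -356363/4 - (-12*47**3)*456 = -356363/4 - (-12*103823)*456 = -356363/4 - (-1245876)*456 = -356363/4 - 1*(-568119456) = -356363/4 + 568119456 = 2272121461/4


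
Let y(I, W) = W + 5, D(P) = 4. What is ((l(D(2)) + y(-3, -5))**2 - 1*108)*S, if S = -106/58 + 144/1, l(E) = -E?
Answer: -379316/29 ≈ -13080.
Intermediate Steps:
y(I, W) = 5 + W
S = 4123/29 (S = -106*1/58 + 144*1 = -53/29 + 144 = 4123/29 ≈ 142.17)
((l(D(2)) + y(-3, -5))**2 - 1*108)*S = ((-1*4 + (5 - 5))**2 - 1*108)*(4123/29) = ((-4 + 0)**2 - 108)*(4123/29) = ((-4)**2 - 108)*(4123/29) = (16 - 108)*(4123/29) = -92*4123/29 = -379316/29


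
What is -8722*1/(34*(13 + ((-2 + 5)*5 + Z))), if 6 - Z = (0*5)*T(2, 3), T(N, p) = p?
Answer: -4361/578 ≈ -7.5450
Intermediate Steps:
Z = 6 (Z = 6 - 0*5*3 = 6 - 0*3 = 6 - 1*0 = 6 + 0 = 6)
-8722*1/(34*(13 + ((-2 + 5)*5 + Z))) = -8722*1/(34*(13 + ((-2 + 5)*5 + 6))) = -8722*1/(34*(13 + (3*5 + 6))) = -8722*1/(34*(13 + (15 + 6))) = -8722*1/(34*(13 + 21)) = -8722/(34*34) = -8722/1156 = -8722*1/1156 = -4361/578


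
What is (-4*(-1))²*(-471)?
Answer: -7536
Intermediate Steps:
(-4*(-1))²*(-471) = 4²*(-471) = 16*(-471) = -7536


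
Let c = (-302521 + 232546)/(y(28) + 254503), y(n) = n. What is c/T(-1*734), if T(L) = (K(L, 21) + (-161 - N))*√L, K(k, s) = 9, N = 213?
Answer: -13995*I*√734/13638280042 ≈ -2.7801e-5*I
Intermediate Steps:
c = -69975/254531 (c = (-302521 + 232546)/(28 + 254503) = -69975/254531 ≈ -0.27492)
T(L) = -365*√L (T(L) = (9 + (-161 - 1*213))*√L = (9 + (-161 - 213))*√L = (9 - 374)*√L = -365*√L)
c/T(-1*734) = -69975*I*√734/267910/254531 = -13995*I*√734/13638280042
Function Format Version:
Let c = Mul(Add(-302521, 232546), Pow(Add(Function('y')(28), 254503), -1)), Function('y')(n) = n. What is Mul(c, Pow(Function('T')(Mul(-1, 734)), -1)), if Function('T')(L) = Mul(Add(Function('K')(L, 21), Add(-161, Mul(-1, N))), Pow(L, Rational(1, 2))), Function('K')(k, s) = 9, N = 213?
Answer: Mul(Rational(-13995, 13638280042), I, Pow(734, Rational(1, 2))) ≈ Mul(-2.7801e-5, I)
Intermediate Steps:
c = Rational(-69975, 254531) (c = Mul(Add(-302521, 232546), Pow(Add(28, 254503), -1)) = Mul(-69975, Pow(254531, -1)) = Mul(-69975, Rational(1, 254531)) = Rational(-69975, 254531) ≈ -0.27492)
Function('T')(L) = Mul(-365, Pow(L, Rational(1, 2))) (Function('T')(L) = Mul(Add(9, Add(-161, Mul(-1, 213))), Pow(L, Rational(1, 2))) = Mul(Add(9, Add(-161, -213)), Pow(L, Rational(1, 2))) = Mul(Add(9, -374), Pow(L, Rational(1, 2))) = Mul(-365, Pow(L, Rational(1, 2))))
Mul(c, Pow(Function('T')(Mul(-1, 734)), -1)) = Mul(Rational(-69975, 254531), Pow(Mul(-365, Pow(Mul(-1, 734), Rational(1, 2))), -1)) = Mul(Rational(-69975, 254531), Pow(Mul(-365, Pow(-734, Rational(1, 2))), -1)) = Mul(Rational(-69975, 254531), Pow(Mul(-365, Mul(I, Pow(734, Rational(1, 2)))), -1)) = Mul(Rational(-69975, 254531), Pow(Mul(-365, I, Pow(734, Rational(1, 2))), -1)) = Mul(Rational(-69975, 254531), Mul(Rational(1, 267910), I, Pow(734, Rational(1, 2)))) = Mul(Rational(-13995, 13638280042), I, Pow(734, Rational(1, 2)))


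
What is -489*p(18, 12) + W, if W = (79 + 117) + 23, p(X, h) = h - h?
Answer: 219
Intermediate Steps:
p(X, h) = 0
W = 219 (W = 196 + 23 = 219)
-489*p(18, 12) + W = -489*0 + 219 = 0 + 219 = 219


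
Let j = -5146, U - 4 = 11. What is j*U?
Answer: -77190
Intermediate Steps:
U = 15 (U = 4 + 11 = 15)
j*U = -5146*15 = -77190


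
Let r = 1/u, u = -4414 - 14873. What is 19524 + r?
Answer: 376559387/19287 ≈ 19524.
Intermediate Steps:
u = -19287
r = -1/19287 (r = 1/(-19287) = -1/19287 ≈ -5.1848e-5)
19524 + r = 19524 - 1/19287 = 376559387/19287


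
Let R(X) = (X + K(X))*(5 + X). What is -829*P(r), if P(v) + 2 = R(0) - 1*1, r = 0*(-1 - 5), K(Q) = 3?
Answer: -9948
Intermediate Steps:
r = 0 (r = 0*(-6) = 0)
R(X) = (3 + X)*(5 + X) (R(X) = (X + 3)*(5 + X) = (3 + X)*(5 + X))
P(v) = 12 (P(v) = -2 + ((15 + 0² + 8*0) - 1*1) = -2 + ((15 + 0 + 0) - 1) = -2 + (15 - 1) = -2 + 14 = 12)
-829*P(r) = -829*12 = -9948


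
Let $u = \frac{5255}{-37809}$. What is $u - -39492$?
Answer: $\frac{1493147773}{37809} \approx 39492.0$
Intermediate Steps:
$u = - \frac{5255}{37809}$ ($u = 5255 \left(- \frac{1}{37809}\right) = - \frac{5255}{37809} \approx -0.13899$)
$u - -39492 = - \frac{5255}{37809} - -39492 = - \frac{5255}{37809} + 39492 = \frac{1493147773}{37809}$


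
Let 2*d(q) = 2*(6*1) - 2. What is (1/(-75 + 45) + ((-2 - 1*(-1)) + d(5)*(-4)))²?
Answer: 398161/900 ≈ 442.40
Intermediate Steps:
d(q) = 5 (d(q) = (2*(6*1) - 2)/2 = (2*6 - 2)/2 = (12 - 2)/2 = (½)*10 = 5)
(1/(-75 + 45) + ((-2 - 1*(-1)) + d(5)*(-4)))² = (1/(-75 + 45) + ((-2 - 1*(-1)) + 5*(-4)))² = (1/(-30) + ((-2 + 1) - 20))² = (-1/30 + (-1 - 20))² = (-1/30 - 21)² = (-631/30)² = 398161/900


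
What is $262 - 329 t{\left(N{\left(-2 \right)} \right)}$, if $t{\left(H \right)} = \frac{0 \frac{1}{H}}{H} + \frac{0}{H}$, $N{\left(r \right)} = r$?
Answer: $262$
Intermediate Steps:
$t{\left(H \right)} = 0$ ($t{\left(H \right)} = \frac{0}{H} + 0 = 0 + 0 = 0$)
$262 - 329 t{\left(N{\left(-2 \right)} \right)} = 262 - 0 = 262 + 0 = 262$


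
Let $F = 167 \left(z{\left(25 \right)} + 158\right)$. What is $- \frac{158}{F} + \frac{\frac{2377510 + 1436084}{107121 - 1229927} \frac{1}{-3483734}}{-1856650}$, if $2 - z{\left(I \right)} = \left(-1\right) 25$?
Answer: $- \frac{114745811252916070943}{22437163533511608060700} \approx -0.0051141$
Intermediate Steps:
$z{\left(I \right)} = 27$ ($z{\left(I \right)} = 2 - \left(-1\right) 25 = 2 - -25 = 2 + 25 = 27$)
$F = 30895$ ($F = 167 \left(27 + 158\right) = 167 \cdot 185 = 30895$)
$- \frac{158}{F} + \frac{\frac{2377510 + 1436084}{107121 - 1229927} \frac{1}{-3483734}}{-1856650} = - \frac{158}{30895} + \frac{\frac{2377510 + 1436084}{107121 - 1229927} \frac{1}{-3483734}}{-1856650} = \left(-158\right) \frac{1}{30895} + \frac{3813594}{-1122806} \left(- \frac{1}{3483734}\right) \left(- \frac{1}{1856650}\right) = - \frac{158}{30895} + 3813594 \left(- \frac{1}{1122806}\right) \left(- \frac{1}{3483734}\right) \left(- \frac{1}{1856650}\right) = - \frac{158}{30895} + \left(- \frac{1906797}{561403}\right) \left(- \frac{1}{3483734}\right) \left(- \frac{1}{1856650}\right) = - \frac{158}{30895} + \frac{1906797}{1955778718802} \left(- \frac{1}{1856650}\right) = - \frac{158}{30895} - \frac{1906797}{3631196558263733300} = - \frac{114745811252916070943}{22437163533511608060700}$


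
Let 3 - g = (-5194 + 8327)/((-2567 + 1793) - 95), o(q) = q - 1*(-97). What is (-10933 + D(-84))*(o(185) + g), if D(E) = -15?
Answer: -2745736504/869 ≈ -3.1597e+6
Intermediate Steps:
o(q) = 97 + q (o(q) = q + 97 = 97 + q)
g = 5740/869 (g = 3 - (-5194 + 8327)/((-2567 + 1793) - 95) = 3 - 3133/(-774 - 95) = 3 - 3133/(-869) = 3 - 3133*(-1)/869 = 3 - 1*(-3133/869) = 3 + 3133/869 = 5740/869 ≈ 6.6053)
(-10933 + D(-84))*(o(185) + g) = (-10933 - 15)*((97 + 185) + 5740/869) = -10948*(282 + 5740/869) = -10948*250798/869 = -2745736504/869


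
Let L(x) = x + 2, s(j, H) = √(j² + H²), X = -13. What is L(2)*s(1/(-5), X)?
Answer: 4*√4226/5 ≈ 52.006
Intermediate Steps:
s(j, H) = √(H² + j²)
L(x) = 2 + x
L(2)*s(1/(-5), X) = (2 + 2)*√((-13)² + (1/(-5))²) = 4*√(169 + (-⅕)²) = 4*√(169 + 1/25) = 4*√(4226/25) = 4*(√4226/5) = 4*√4226/5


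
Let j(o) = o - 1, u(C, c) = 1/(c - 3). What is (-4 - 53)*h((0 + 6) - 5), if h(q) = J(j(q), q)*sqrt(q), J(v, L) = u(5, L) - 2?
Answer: 285/2 ≈ 142.50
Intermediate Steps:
u(C, c) = 1/(-3 + c)
j(o) = -1 + o
J(v, L) = -2 + 1/(-3 + L) (J(v, L) = 1/(-3 + L) - 2 = -2 + 1/(-3 + L))
h(q) = sqrt(q)*(7 - 2*q)/(-3 + q) (h(q) = ((7 - 2*q)/(-3 + q))*sqrt(q) = sqrt(q)*(7 - 2*q)/(-3 + q))
(-4 - 53)*h((0 + 6) - 5) = (-4 - 53)*(sqrt((0 + 6) - 5)*(7 - 2*((0 + 6) - 5))/(-3 + ((0 + 6) - 5))) = -57*sqrt(6 - 5)*(7 - 2*(6 - 5))/(-3 + (6 - 5)) = -57*sqrt(1)*(7 - 2*1)/(-3 + 1) = -57*(7 - 2)/(-2) = -57*(-1)*5/2 = -57*(-5/2) = 285/2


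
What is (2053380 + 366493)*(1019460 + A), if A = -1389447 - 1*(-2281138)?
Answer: 4624742703823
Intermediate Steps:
A = 891691 (A = -1389447 + 2281138 = 891691)
(2053380 + 366493)*(1019460 + A) = (2053380 + 366493)*(1019460 + 891691) = 2419873*1911151 = 4624742703823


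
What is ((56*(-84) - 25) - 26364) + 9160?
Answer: -21933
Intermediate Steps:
((56*(-84) - 25) - 26364) + 9160 = ((-4704 - 25) - 26364) + 9160 = (-4729 - 26364) + 9160 = -31093 + 9160 = -21933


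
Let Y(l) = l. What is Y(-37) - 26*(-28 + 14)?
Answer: 327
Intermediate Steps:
Y(-37) - 26*(-28 + 14) = -37 - 26*(-28 + 14) = -37 - 26*(-14) = -37 - 1*(-364) = -37 + 364 = 327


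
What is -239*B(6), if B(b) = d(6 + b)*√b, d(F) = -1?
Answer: 239*√6 ≈ 585.43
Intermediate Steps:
B(b) = -√b
-239*B(6) = -(-239)*√6 = 239*√6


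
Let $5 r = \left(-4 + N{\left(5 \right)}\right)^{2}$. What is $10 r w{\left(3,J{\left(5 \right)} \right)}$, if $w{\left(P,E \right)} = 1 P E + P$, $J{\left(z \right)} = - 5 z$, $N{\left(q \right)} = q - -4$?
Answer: $-3600$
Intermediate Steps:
$N{\left(q \right)} = 4 + q$ ($N{\left(q \right)} = q + 4 = 4 + q$)
$w{\left(P,E \right)} = P + E P$ ($w{\left(P,E \right)} = P E + P = E P + P = P + E P$)
$r = 5$ ($r = \frac{\left(-4 + \left(4 + 5\right)\right)^{2}}{5} = \frac{\left(-4 + 9\right)^{2}}{5} = \frac{5^{2}}{5} = \frac{1}{5} \cdot 25 = 5$)
$10 r w{\left(3,J{\left(5 \right)} \right)} = 10 \cdot 5 \cdot 3 \left(1 - 25\right) = 50 \cdot 3 \left(1 - 25\right) = 50 \cdot 3 \left(-24\right) = 50 \left(-72\right) = -3600$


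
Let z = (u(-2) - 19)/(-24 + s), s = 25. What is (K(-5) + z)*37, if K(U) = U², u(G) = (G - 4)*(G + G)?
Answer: 1110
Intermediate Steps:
u(G) = 2*G*(-4 + G) (u(G) = (-4 + G)*(2*G) = 2*G*(-4 + G))
z = 5 (z = (2*(-2)*(-4 - 2) - 19)/(-24 + 25) = (2*(-2)*(-6) - 19)/1 = (24 - 19)*1 = 5*1 = 5)
(K(-5) + z)*37 = ((-5)² + 5)*37 = (25 + 5)*37 = 30*37 = 1110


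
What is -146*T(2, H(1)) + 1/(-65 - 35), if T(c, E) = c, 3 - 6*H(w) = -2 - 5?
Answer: -29201/100 ≈ -292.01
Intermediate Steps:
H(w) = 5/3 (H(w) = ½ - (-2 - 5)/6 = ½ - ⅙*(-7) = ½ + 7/6 = 5/3)
-146*T(2, H(1)) + 1/(-65 - 35) = -146*2 + 1/(-65 - 35) = -292 + 1/(-100) = -292 - 1/100 = -29201/100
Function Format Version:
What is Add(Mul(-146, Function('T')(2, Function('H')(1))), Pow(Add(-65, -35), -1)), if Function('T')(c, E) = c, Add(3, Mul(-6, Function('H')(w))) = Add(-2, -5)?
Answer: Rational(-29201, 100) ≈ -292.01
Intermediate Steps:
Function('H')(w) = Rational(5, 3) (Function('H')(w) = Add(Rational(1, 2), Mul(Rational(-1, 6), Add(-2, -5))) = Add(Rational(1, 2), Mul(Rational(-1, 6), -7)) = Add(Rational(1, 2), Rational(7, 6)) = Rational(5, 3))
Add(Mul(-146, Function('T')(2, Function('H')(1))), Pow(Add(-65, -35), -1)) = Add(Mul(-146, 2), Pow(Add(-65, -35), -1)) = Add(-292, Pow(-100, -1)) = Add(-292, Rational(-1, 100)) = Rational(-29201, 100)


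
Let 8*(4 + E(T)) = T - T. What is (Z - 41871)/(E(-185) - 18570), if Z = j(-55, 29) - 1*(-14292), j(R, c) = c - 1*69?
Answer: 27619/18574 ≈ 1.4870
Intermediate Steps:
E(T) = -4 (E(T) = -4 + (T - T)/8 = -4 + (⅛)*0 = -4 + 0 = -4)
j(R, c) = -69 + c (j(R, c) = c - 69 = -69 + c)
Z = 14252 (Z = (-69 + 29) - 1*(-14292) = -40 + 14292 = 14252)
(Z - 41871)/(E(-185) - 18570) = (14252 - 41871)/(-4 - 18570) = -27619/(-18574) = -27619*(-1/18574) = 27619/18574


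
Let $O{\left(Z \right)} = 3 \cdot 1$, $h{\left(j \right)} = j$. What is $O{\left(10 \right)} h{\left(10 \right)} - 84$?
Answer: $-54$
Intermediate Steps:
$O{\left(Z \right)} = 3$
$O{\left(10 \right)} h{\left(10 \right)} - 84 = 3 \cdot 10 - 84 = 30 - 84 = -54$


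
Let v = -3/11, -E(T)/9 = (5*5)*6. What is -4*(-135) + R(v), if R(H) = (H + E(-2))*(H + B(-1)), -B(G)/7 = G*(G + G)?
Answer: 2397261/121 ≈ 19812.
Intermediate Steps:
B(G) = -14*G² (B(G) = -7*G*(G + G) = -7*G*2*G = -14*G²)
E(T) = -1350 (E(T) = -9*5*5*6 = -225*6 = -9*150 = -1350)
v = -3/11 (v = -3*1/11 = -3/11 ≈ -0.27273)
R(H) = (-1350 + H)*(-14 + H) (R(H) = (H - 1350)*(H - 14*(-1)²) = (-1350 + H)*(H - 14*1) = (-1350 + H)*(H - 14) = (-1350 + H)*(-14 + H))
-4*(-135) + R(v) = -4*(-135) + (18900 + (-3/11)² - 1364*(-3/11)) = 540 + (18900 + 9/121 + 372) = 540 + 2331921/121 = 2397261/121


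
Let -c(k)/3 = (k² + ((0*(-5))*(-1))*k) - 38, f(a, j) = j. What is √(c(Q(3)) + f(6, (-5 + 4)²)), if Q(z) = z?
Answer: 2*√22 ≈ 9.3808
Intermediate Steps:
c(k) = 114 - 3*k² (c(k) = -3*((k² + ((0*(-5))*(-1))*k) - 38) = -3*((k² + (0*(-1))*k) - 38) = -3*((k² + 0*k) - 38) = -3*((k² + 0) - 38) = -3*(k² - 38) = -3*(-38 + k²) = 114 - 3*k²)
√(c(Q(3)) + f(6, (-5 + 4)²)) = √((114 - 3*3²) + (-5 + 4)²) = √((114 - 3*9) + (-1)²) = √((114 - 27) + 1) = √(87 + 1) = √88 = 2*√22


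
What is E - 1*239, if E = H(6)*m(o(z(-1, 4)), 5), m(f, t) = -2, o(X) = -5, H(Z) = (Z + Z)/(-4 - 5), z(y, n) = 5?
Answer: -709/3 ≈ -236.33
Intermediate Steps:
H(Z) = -2*Z/9 (H(Z) = (2*Z)/(-9) = (2*Z)*(-⅑) = -2*Z/9)
E = 8/3 (E = -2/9*6*(-2) = -4/3*(-2) = 8/3 ≈ 2.6667)
E - 1*239 = 8/3 - 1*239 = 8/3 - 239 = -709/3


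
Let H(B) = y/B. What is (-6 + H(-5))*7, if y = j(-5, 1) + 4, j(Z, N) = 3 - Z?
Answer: -294/5 ≈ -58.800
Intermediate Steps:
y = 12 (y = (3 - 1*(-5)) + 4 = (3 + 5) + 4 = 8 + 4 = 12)
H(B) = 12/B
(-6 + H(-5))*7 = (-6 + 12/(-5))*7 = (-6 + 12*(-⅕))*7 = (-6 - 12/5)*7 = -42/5*7 = -294/5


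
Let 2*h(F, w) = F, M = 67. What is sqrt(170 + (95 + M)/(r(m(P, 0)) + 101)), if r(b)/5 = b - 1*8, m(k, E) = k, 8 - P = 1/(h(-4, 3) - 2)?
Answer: sqrt(28702802)/409 ≈ 13.099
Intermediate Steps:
h(F, w) = F/2
P = 33/4 (P = 8 - 1/((1/2)*(-4) - 2) = 8 - 1/(-2 - 2) = 8 - 1/(-4) = 8 - 1*(-1/4) = 8 + 1/4 = 33/4 ≈ 8.2500)
r(b) = -40 + 5*b (r(b) = 5*(b - 1*8) = 5*(b - 8) = 5*(-8 + b) = -40 + 5*b)
sqrt(170 + (95 + M)/(r(m(P, 0)) + 101)) = sqrt(170 + (95 + 67)/((-40 + 5*(33/4)) + 101)) = sqrt(170 + 162/((-40 + 165/4) + 101)) = sqrt(170 + 162/(5/4 + 101)) = sqrt(170 + 162/(409/4)) = sqrt(170 + 162*(4/409)) = sqrt(170 + 648/409) = sqrt(70178/409) = sqrt(28702802)/409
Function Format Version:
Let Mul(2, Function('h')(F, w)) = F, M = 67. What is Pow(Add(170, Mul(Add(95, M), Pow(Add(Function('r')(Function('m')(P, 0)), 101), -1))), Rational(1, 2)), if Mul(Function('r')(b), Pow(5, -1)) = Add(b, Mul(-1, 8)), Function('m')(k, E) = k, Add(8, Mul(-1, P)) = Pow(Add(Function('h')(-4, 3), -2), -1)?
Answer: Mul(Rational(1, 409), Pow(28702802, Rational(1, 2))) ≈ 13.099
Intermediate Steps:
Function('h')(F, w) = Mul(Rational(1, 2), F)
P = Rational(33, 4) (P = Add(8, Mul(-1, Pow(Add(Mul(Rational(1, 2), -4), -2), -1))) = Add(8, Mul(-1, Pow(Add(-2, -2), -1))) = Add(8, Mul(-1, Pow(-4, -1))) = Add(8, Mul(-1, Rational(-1, 4))) = Add(8, Rational(1, 4)) = Rational(33, 4) ≈ 8.2500)
Function('r')(b) = Add(-40, Mul(5, b)) (Function('r')(b) = Mul(5, Add(b, Mul(-1, 8))) = Mul(5, Add(b, -8)) = Mul(5, Add(-8, b)) = Add(-40, Mul(5, b)))
Pow(Add(170, Mul(Add(95, M), Pow(Add(Function('r')(Function('m')(P, 0)), 101), -1))), Rational(1, 2)) = Pow(Add(170, Mul(Add(95, 67), Pow(Add(Add(-40, Mul(5, Rational(33, 4))), 101), -1))), Rational(1, 2)) = Pow(Add(170, Mul(162, Pow(Add(Add(-40, Rational(165, 4)), 101), -1))), Rational(1, 2)) = Pow(Add(170, Mul(162, Pow(Add(Rational(5, 4), 101), -1))), Rational(1, 2)) = Pow(Add(170, Mul(162, Pow(Rational(409, 4), -1))), Rational(1, 2)) = Pow(Add(170, Mul(162, Rational(4, 409))), Rational(1, 2)) = Pow(Add(170, Rational(648, 409)), Rational(1, 2)) = Pow(Rational(70178, 409), Rational(1, 2)) = Mul(Rational(1, 409), Pow(28702802, Rational(1, 2)))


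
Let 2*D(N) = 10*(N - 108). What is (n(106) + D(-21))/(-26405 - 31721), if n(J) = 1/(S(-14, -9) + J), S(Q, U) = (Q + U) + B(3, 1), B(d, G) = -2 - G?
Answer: 51599/4650080 ≈ 0.011096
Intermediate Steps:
S(Q, U) = -3 + Q + U (S(Q, U) = (Q + U) + (-2 - 1*1) = (Q + U) + (-2 - 1) = (Q + U) - 3 = -3 + Q + U)
n(J) = 1/(-26 + J) (n(J) = 1/((-3 - 14 - 9) + J) = 1/(-26 + J))
D(N) = -540 + 5*N (D(N) = (10*(N - 108))/2 = (10*(-108 + N))/2 = (-1080 + 10*N)/2 = -540 + 5*N)
(n(106) + D(-21))/(-26405 - 31721) = (1/(-26 + 106) + (-540 + 5*(-21)))/(-26405 - 31721) = (1/80 + (-540 - 105))/(-58126) = (1/80 - 645)*(-1/58126) = -51599/80*(-1/58126) = 51599/4650080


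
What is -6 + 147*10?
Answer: 1464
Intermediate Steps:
-6 + 147*10 = -6 + 1470 = 1464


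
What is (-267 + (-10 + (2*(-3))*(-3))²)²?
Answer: 41209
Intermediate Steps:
(-267 + (-10 + (2*(-3))*(-3))²)² = (-267 + (-10 - 6*(-3))²)² = (-267 + (-10 + 18)²)² = (-267 + 8²)² = (-267 + 64)² = (-203)² = 41209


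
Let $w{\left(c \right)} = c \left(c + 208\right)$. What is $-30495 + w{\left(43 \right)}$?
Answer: $-19702$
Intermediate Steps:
$w{\left(c \right)} = c \left(208 + c\right)$
$-30495 + w{\left(43 \right)} = -30495 + 43 \left(208 + 43\right) = -30495 + 43 \cdot 251 = -30495 + 10793 = -19702$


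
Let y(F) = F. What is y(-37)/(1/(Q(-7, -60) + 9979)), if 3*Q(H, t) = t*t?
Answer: -413623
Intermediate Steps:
Q(H, t) = t²/3 (Q(H, t) = (t*t)/3 = t²/3)
y(-37)/(1/(Q(-7, -60) + 9979)) = -37/(1/((⅓)*(-60)² + 9979)) = -37/(1/((⅓)*3600 + 9979)) = -37/(1/(1200 + 9979)) = -37/(1/11179) = -37/1/11179 = -37*11179 = -413623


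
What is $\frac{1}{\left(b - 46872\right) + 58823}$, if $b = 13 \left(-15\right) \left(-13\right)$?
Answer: $\frac{1}{14486} \approx 6.9032 \cdot 10^{-5}$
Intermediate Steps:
$b = 2535$ ($b = \left(-195\right) \left(-13\right) = 2535$)
$\frac{1}{\left(b - 46872\right) + 58823} = \frac{1}{\left(2535 - 46872\right) + 58823} = \frac{1}{-44337 + 58823} = \frac{1}{14486}$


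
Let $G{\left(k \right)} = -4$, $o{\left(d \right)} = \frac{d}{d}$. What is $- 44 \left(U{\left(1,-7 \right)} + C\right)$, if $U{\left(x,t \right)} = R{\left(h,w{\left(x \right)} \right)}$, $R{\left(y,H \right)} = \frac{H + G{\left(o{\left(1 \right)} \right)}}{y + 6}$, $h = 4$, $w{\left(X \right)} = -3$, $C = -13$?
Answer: $\frac{3014}{5} \approx 602.8$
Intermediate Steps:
$o{\left(d \right)} = 1$
$R{\left(y,H \right)} = \frac{-4 + H}{6 + y}$ ($R{\left(y,H \right)} = \frac{H - 4}{y + 6} = \frac{-4 + H}{6 + y}$)
$U{\left(x,t \right)} = - \frac{7}{10}$ ($U{\left(x,t \right)} = \frac{-4 - 3}{6 + 4} = \frac{1}{10} \left(-7\right) = - \frac{7}{10}$)
$- 44 \left(U{\left(1,-7 \right)} + C\right) = - 44 \left(- \frac{7}{10} - 13\right) = \left(-44\right) \left(- \frac{137}{10}\right) = \frac{3014}{5}$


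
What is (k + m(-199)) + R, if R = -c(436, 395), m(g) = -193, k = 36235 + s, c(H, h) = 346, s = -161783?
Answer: -126087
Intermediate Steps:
k = -125548 (k = 36235 - 161783 = -125548)
R = -346 (R = -1*346 = -346)
(k + m(-199)) + R = (-125548 - 193) - 346 = -125741 - 346 = -126087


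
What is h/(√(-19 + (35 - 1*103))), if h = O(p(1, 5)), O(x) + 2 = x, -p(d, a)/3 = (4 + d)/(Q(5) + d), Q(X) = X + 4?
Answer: 7*I*√87/174 ≈ 0.37524*I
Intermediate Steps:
Q(X) = 4 + X
p(d, a) = -3*(4 + d)/(9 + d) (p(d, a) = -3*(4 + d)/((4 + 5) + d) = -3*(4 + d)/(9 + d))
O(x) = -2 + x
h = -7/2 (h = -2 + 3*(-4 - 1*1)/(9 + 1) = -2 + 3*(-4 - 1)/10 = -2 + 3*(⅒)*(-5) = -2 - 3/2 = -7/2 ≈ -3.5000)
h/(√(-19 + (35 - 1*103))) = -7/(2*√(-19 + (35 - 1*103))) = -7/(2*√(-19 + (35 - 103))) = -7/(2*√(-19 - 68)) = -7*(-I*√87/87)/2 = -(-7)*I*√87/174 = 7*I*√87/174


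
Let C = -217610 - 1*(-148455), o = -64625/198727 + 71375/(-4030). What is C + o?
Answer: -11079719257785/160173962 ≈ -69173.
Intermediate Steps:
o = -2888915675/160173962 (o = -64625*1/198727 + 71375*(-1/4030) = -64625/198727 - 14275/806 = -2888915675/160173962 ≈ -18.036)
C = -69155 (C = -217610 + 148455 = -69155)
C + o = -69155 - 2888915675/160173962 = -11079719257785/160173962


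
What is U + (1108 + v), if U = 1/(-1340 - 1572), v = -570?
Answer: 1566655/2912 ≈ 538.00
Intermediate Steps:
U = -1/2912 (U = 1/(-2912) = -1/2912 ≈ -0.00034341)
U + (1108 + v) = -1/2912 + (1108 - 570) = -1/2912 + 538 = 1566655/2912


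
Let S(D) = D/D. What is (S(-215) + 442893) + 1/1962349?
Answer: 869112598007/1962349 ≈ 4.4289e+5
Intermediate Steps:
S(D) = 1
(S(-215) + 442893) + 1/1962349 = (1 + 442893) + 1/1962349 = 442894 + 1/1962349 = 869112598007/1962349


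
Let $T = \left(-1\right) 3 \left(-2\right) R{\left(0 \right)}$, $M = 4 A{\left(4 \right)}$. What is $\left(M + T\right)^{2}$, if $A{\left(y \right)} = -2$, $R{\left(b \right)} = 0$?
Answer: $64$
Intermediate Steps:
$M = -8$ ($M = 4 \left(-2\right) = -8$)
$T = 0$ ($T = \left(-1\right) 3 \left(-2\right) 0 = \left(-3\right) \left(-2\right) 0 = 6 \cdot 0 = 0$)
$\left(M + T\right)^{2} = \left(-8 + 0\right)^{2} = \left(-8\right)^{2} = 64$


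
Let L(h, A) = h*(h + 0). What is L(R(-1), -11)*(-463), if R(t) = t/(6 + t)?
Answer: -463/25 ≈ -18.520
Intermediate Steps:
R(t) = t/(6 + t)
L(h, A) = h² (L(h, A) = h*h = h²)
L(R(-1), -11)*(-463) = (-1/(6 - 1))²*(-463) = (-1/5)²*(-463) = (-1*⅕)²*(-463) = (-⅕)²*(-463) = (1/25)*(-463) = -463/25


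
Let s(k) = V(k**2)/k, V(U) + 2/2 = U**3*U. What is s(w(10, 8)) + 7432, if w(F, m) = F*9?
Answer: 4304672100668879/90 ≈ 4.7830e+13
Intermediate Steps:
w(F, m) = 9*F
V(U) = -1 + U**4 (V(U) = -1 + U**3*U = -1 + U**4)
s(k) = (-1 + k**8)/k (s(k) = (-1 + (k**2)**4)/k = (-1 + k**8)/k)
s(w(10, 8)) + 7432 = (-1 + (9*10)**8)/((9*10)) + 7432 = (-1 + 90**8)/90 + 7432 = (-1 + 4304672100000000)/90 + 7432 = (1/90)*4304672099999999 + 7432 = 4304672099999999/90 + 7432 = 4304672100668879/90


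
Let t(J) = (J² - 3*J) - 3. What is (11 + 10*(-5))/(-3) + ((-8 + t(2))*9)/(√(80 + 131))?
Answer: 13 - 117*√211/211 ≈ 4.9454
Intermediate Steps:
t(J) = -3 + J² - 3*J
(11 + 10*(-5))/(-3) + ((-8 + t(2))*9)/(√(80 + 131)) = (11 + 10*(-5))/(-3) + ((-8 + (-3 + 2² - 3*2))*9)/(√(80 + 131)) = (11 - 50)*(-⅓) + ((-8 + (-3 + 4 - 6))*9)/(√211) = -39*(-⅓) + ((-8 - 5)*9)*(√211/211) = 13 + (-13*9)*(√211/211) = 13 - 117*√211/211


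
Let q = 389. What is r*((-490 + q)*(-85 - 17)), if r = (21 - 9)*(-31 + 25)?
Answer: -741744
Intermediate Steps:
r = -72 (r = 12*(-6) = -72)
r*((-490 + q)*(-85 - 17)) = -72*(-490 + 389)*(-85 - 17) = -(-7272)*(-102) = -72*10302 = -741744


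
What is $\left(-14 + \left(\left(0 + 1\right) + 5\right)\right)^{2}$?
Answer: $64$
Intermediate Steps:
$\left(-14 + \left(\left(0 + 1\right) + 5\right)\right)^{2} = \left(-14 + \left(1 + 5\right)\right)^{2} = \left(-14 + 6\right)^{2} = \left(-8\right)^{2} = 64$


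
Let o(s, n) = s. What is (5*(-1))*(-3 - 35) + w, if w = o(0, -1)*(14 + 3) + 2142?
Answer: 2332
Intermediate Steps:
w = 2142 (w = 0*(14 + 3) + 2142 = 0*17 + 2142 = 0 + 2142 = 2142)
(5*(-1))*(-3 - 35) + w = (5*(-1))*(-3 - 35) + 2142 = -5*(-38) + 2142 = 190 + 2142 = 2332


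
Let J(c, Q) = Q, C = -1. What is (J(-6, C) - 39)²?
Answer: 1600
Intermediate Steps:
(J(-6, C) - 39)² = (-1 - 39)² = (-40)² = 1600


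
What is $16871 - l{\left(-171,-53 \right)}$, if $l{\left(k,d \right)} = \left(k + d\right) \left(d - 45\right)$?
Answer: $-5081$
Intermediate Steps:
$l{\left(k,d \right)} = \left(-45 + d\right) \left(d + k\right)$ ($l{\left(k,d \right)} = \left(d + k\right) \left(-45 + d\right) = \left(-45 + d\right) \left(d + k\right)$)
$16871 - l{\left(-171,-53 \right)} = 16871 - \left(\left(-53\right)^{2} - -2385 - -7695 - -9063\right) = 16871 - \left(2809 + 2385 + 7695 + 9063\right) = 16871 - 21952 = -5081$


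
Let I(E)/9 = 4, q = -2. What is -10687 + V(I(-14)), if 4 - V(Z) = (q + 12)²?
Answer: -10783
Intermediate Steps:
I(E) = 36 (I(E) = 9*4 = 36)
V(Z) = -96 (V(Z) = 4 - (-2 + 12)² = 4 - 1*10² = 4 - 1*100 = 4 - 100 = -96)
-10687 + V(I(-14)) = -10687 - 96 = -10783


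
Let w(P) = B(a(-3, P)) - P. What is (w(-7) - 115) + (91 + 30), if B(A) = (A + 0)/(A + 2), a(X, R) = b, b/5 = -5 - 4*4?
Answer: 1444/103 ≈ 14.019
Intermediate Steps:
b = -105 (b = 5*(-5 - 4*4) = 5*(-5 - 16) = 5*(-21) = -105)
a(X, R) = -105
B(A) = A/(2 + A)
w(P) = 105/103 - P (w(P) = -105/(2 - 105) - P = -105/(-103) - P = -105*(-1/103) - P = 105/103 - P)
(w(-7) - 115) + (91 + 30) = ((105/103 - 1*(-7)) - 115) + (91 + 30) = ((105/103 + 7) - 115) + 121 = (826/103 - 115) + 121 = -11019/103 + 121 = 1444/103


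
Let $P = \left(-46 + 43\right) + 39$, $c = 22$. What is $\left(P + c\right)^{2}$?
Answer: $3364$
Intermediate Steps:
$P = 36$ ($P = -3 + 39 = 36$)
$\left(P + c\right)^{2} = \left(36 + 22\right)^{2} = 58^{2} = 3364$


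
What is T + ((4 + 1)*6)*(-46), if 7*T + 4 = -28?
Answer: -9692/7 ≈ -1384.6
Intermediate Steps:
T = -32/7 (T = -4/7 + (1/7)*(-28) = -4/7 - 4 = -32/7 ≈ -4.5714)
T + ((4 + 1)*6)*(-46) = -32/7 + ((4 + 1)*6)*(-46) = -32/7 + (5*6)*(-46) = -32/7 + 30*(-46) = -32/7 - 1380 = -9692/7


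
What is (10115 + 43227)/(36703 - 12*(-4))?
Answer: 53342/36751 ≈ 1.4514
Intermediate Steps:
(10115 + 43227)/(36703 - 12*(-4)) = 53342/(36703 + 48) = 53342/36751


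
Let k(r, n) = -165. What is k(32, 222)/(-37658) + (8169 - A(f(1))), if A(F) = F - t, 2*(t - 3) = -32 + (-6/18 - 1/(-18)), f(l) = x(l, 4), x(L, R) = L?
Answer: 5527726645/677844 ≈ 8154.9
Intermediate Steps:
f(l) = l
t = -473/36 (t = 3 + (-32 + (-6/18 - 1/(-18)))/2 = 3 + (-32 + (-6*1/18 - 1*(-1/18)))/2 = 3 + (-32 + (-1/3 + 1/18))/2 = 3 + (-32 - 5/18)/2 = 3 + (1/2)*(-581/18) = 3 - 581/36 = -473/36 ≈ -13.139)
A(F) = 473/36 + F (A(F) = F - 1*(-473/36) = F + 473/36 = 473/36 + F)
k(32, 222)/(-37658) + (8169 - A(f(1))) = -165/(-37658) + (8169 - (473/36 + 1)) = -165*(-1/37658) + (8169 - 1*509/36) = 165/37658 + (8169 - 509/36) = 165/37658 + 293575/36 = 5527726645/677844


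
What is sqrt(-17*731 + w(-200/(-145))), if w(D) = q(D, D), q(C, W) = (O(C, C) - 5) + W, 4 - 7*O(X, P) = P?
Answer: 2*I*sqrt(128059505)/203 ≈ 111.49*I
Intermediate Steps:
O(X, P) = 4/7 - P/7
q(C, W) = -31/7 + W - C/7 (q(C, W) = ((4/7 - C/7) - 5) + W = (-31/7 - C/7) + W = -31/7 + W - C/7)
w(D) = -31/7 + 6*D/7 (w(D) = -31/7 + D - D/7 = -31/7 + 6*D/7)
sqrt(-17*731 + w(-200/(-145))) = sqrt(-17*731 + (-31/7 + 6*(-200/(-145))/7)) = sqrt(-12427 + (-31/7 + 6*(-200*(-1/145))/7)) = sqrt(-12427 + (-31/7 + (6/7)*(40/29))) = sqrt(-12427 + (-31/7 + 240/203)) = sqrt(-12427 - 659/203) = sqrt(-2523340/203) = 2*I*sqrt(128059505)/203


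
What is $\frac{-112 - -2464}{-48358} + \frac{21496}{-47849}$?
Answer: $- \frac{576022208}{1156940971} \approx -0.49788$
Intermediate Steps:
$\frac{-112 - -2464}{-48358} + \frac{21496}{-47849} = \left(-112 + 2464\right) \left(- \frac{1}{48358}\right) + 21496 \left(- \frac{1}{47849}\right) = 2352 \left(- \frac{1}{48358}\right) - \frac{21496}{47849} = - \frac{1176}{24179} - \frac{21496}{47849} = - \frac{576022208}{1156940971}$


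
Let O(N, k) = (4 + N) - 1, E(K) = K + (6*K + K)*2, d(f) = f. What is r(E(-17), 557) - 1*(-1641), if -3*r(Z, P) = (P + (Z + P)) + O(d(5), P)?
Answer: 1352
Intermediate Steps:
E(K) = 15*K (E(K) = K + (7*K)*2 = K + 14*K = 15*K)
O(N, k) = 3 + N
r(Z, P) = -8/3 - 2*P/3 - Z/3 (r(Z, P) = -((P + (Z + P)) + (3 + 5))/3 = -((P + (P + Z)) + 8)/3 = -((Z + 2*P) + 8)/3 = -(8 + Z + 2*P)/3 = -8/3 - 2*P/3 - Z/3)
r(E(-17), 557) - 1*(-1641) = (-8/3 - ⅔*557 - 5*(-17)) - 1*(-1641) = (-8/3 - 1114/3 - ⅓*(-255)) + 1641 = (-8/3 - 1114/3 + 85) + 1641 = -289 + 1641 = 1352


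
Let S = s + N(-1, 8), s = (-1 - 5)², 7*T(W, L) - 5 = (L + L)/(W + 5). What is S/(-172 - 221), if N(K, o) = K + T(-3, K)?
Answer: -83/917 ≈ -0.090513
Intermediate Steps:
T(W, L) = 5/7 + 2*L/(7*(5 + W)) (T(W, L) = 5/7 + ((L + L)/(W + 5))/7 = 5/7 + ((2*L)/(5 + W))/7 = 5/7 + (2*L/(5 + W))/7 = 5/7 + 2*L/(7*(5 + W)))
N(K, o) = 5/7 + 8*K/7 (N(K, o) = K + (25 + 2*K + 5*(-3))/(7*(5 - 3)) = K + (⅐)*(25 + 2*K - 15)/2 = K + (⅐)*(½)*(10 + 2*K) = K + (5/7 + K/7) = 5/7 + 8*K/7)
s = 36 (s = (-6)² = 36)
S = 249/7 (S = 36 + (5/7 + (8/7)*(-1)) = 36 + (5/7 - 8/7) = 36 - 3/7 = 249/7 ≈ 35.571)
S/(-172 - 221) = 249/(7*(-172 - 221)) = (249/7)/(-393) = (249/7)*(-1/393) = -83/917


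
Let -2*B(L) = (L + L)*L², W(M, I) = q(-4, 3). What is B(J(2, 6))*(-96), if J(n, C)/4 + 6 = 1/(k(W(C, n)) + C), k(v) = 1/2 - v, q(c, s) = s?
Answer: -393216000/343 ≈ -1.1464e+6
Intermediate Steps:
W(M, I) = 3
k(v) = ½ - v
J(n, C) = -24 + 4/(-5/2 + C) (J(n, C) = -24 + 4/((½ - 1*3) + C) = -24 + 4/((½ - 3) + C) = -24 + 4/(-5/2 + C))
B(L) = -L³ (B(L) = -(L + L)*L²/2 = -2*L*L²/2 = -L³)
B(J(2, 6))*(-96) = -(16*(8 - 3*6)/(-5 + 2*6))³*(-96) = -(16*(8 - 18)/(-5 + 12))³*(-96) = -(16*(-10)/7)³*(-96) = -(16*(⅐)*(-10))³*(-96) = -(-160/7)³*(-96) = -1*(-4096000/343)*(-96) = (4096000/343)*(-96) = -393216000/343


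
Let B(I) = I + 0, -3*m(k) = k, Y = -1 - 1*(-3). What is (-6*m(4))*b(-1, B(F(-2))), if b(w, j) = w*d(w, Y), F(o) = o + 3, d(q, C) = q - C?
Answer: 24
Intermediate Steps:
Y = 2 (Y = -1 + 3 = 2)
m(k) = -k/3
F(o) = 3 + o
B(I) = I
b(w, j) = w*(-2 + w) (b(w, j) = w*(w - 1*2) = w*(w - 2) = w*(-2 + w))
(-6*m(4))*b(-1, B(F(-2))) = (-6*(-⅓*4))*(-(-2 - 1)) = (-6*(-4)/3)*(-1*(-3)) = -3*(-8/3)*3 = 8*3 = 24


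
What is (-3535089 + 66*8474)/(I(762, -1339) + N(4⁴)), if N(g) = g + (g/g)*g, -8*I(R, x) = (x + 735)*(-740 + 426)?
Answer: 595161/4639 ≈ 128.30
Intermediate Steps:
I(R, x) = 115395/4 + 157*x/4 (I(R, x) = -(x + 735)*(-740 + 426)/8 = -(735 + x)*(-314)/8 = -(-230790 - 314*x)/8 = 115395/4 + 157*x/4)
N(g) = 2*g (N(g) = g + 1*g = g + g = 2*g)
(-3535089 + 66*8474)/(I(762, -1339) + N(4⁴)) = (-3535089 + 66*8474)/((115395/4 + (157/4)*(-1339)) + 2*4⁴) = (-3535089 + 559284)/((115395/4 - 210223/4) + 2*256) = -2975805/(-23707 + 512) = -2975805/(-23195) = -2975805*(-1/23195) = 595161/4639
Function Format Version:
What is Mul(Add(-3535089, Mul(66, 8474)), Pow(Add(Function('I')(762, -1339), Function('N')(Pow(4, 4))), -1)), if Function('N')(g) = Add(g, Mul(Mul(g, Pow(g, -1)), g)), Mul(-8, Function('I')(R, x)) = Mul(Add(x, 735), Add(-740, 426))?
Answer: Rational(595161, 4639) ≈ 128.30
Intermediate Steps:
Function('I')(R, x) = Add(Rational(115395, 4), Mul(Rational(157, 4), x)) (Function('I')(R, x) = Mul(Rational(-1, 8), Mul(Add(x, 735), Add(-740, 426))) = Mul(Rational(-1, 8), Mul(Add(735, x), -314)) = Mul(Rational(-1, 8), Add(-230790, Mul(-314, x))) = Add(Rational(115395, 4), Mul(Rational(157, 4), x)))
Function('N')(g) = Mul(2, g) (Function('N')(g) = Add(g, Mul(1, g)) = Add(g, g) = Mul(2, g))
Mul(Add(-3535089, Mul(66, 8474)), Pow(Add(Function('I')(762, -1339), Function('N')(Pow(4, 4))), -1)) = Mul(Add(-3535089, Mul(66, 8474)), Pow(Add(Add(Rational(115395, 4), Mul(Rational(157, 4), -1339)), Mul(2, Pow(4, 4))), -1)) = Mul(Add(-3535089, 559284), Pow(Add(Add(Rational(115395, 4), Rational(-210223, 4)), Mul(2, 256)), -1)) = Mul(-2975805, Pow(Add(-23707, 512), -1)) = Mul(-2975805, Pow(-23195, -1)) = Mul(-2975805, Rational(-1, 23195)) = Rational(595161, 4639)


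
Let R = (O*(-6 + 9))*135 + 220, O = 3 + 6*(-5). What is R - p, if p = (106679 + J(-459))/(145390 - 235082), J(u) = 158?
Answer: -960942943/89692 ≈ -10714.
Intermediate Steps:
O = -27 (O = 3 - 30 = -27)
p = -106837/89692 (p = (106679 + 158)/(145390 - 235082) = 106837/(-89692) = 106837*(-1/89692) = -106837/89692 ≈ -1.1912)
R = -10715 (R = -27*(-6 + 9)*135 + 220 = -27*3*135 + 220 = -81*135 + 220 = -10935 + 220 = -10715)
R - p = -10715 - 1*(-106837/89692) = -10715 + 106837/89692 = -960942943/89692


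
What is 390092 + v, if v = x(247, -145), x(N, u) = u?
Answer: 389947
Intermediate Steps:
v = -145
390092 + v = 390092 - 145 = 389947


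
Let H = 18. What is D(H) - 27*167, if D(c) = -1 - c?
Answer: -4528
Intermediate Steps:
D(H) - 27*167 = (-1 - 1*18) - 27*167 = (-1 - 18) - 4509 = -19 - 4509 = -4528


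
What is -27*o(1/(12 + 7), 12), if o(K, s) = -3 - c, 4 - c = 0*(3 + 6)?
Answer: 189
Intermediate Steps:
c = 4 (c = 4 - 0*(3 + 6) = 4 - 0*9 = 4 - 1*0 = 4 + 0 = 4)
o(K, s) = -7 (o(K, s) = -3 - 1*4 = -3 - 4 = -7)
-27*o(1/(12 + 7), 12) = -27*(-7) = 189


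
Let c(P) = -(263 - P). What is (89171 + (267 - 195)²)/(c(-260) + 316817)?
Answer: 94355/316294 ≈ 0.29831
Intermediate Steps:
c(P) = -263 + P
(89171 + (267 - 195)²)/(c(-260) + 316817) = (89171 + (267 - 195)²)/((-263 - 260) + 316817) = (89171 + 72²)/(-523 + 316817) = (89171 + 5184)/316294 = 94355*(1/316294) = 94355/316294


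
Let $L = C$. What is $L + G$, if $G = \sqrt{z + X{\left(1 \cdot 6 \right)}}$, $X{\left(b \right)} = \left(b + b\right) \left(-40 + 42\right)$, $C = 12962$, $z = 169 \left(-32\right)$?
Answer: $12962 + 2 i \sqrt{1346} \approx 12962.0 + 73.376 i$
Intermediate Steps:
$z = -5408$
$L = 12962$
$X{\left(b \right)} = 4 b$ ($X{\left(b \right)} = 2 b 2 = 4 b$)
$G = 2 i \sqrt{1346}$ ($G = \sqrt{-5408 + 4 \cdot 1 \cdot 6} = \sqrt{-5408 + 4 \cdot 6} = \sqrt{-5408 + 24} = \sqrt{-5384} = 2 i \sqrt{1346} \approx 73.376 i$)
$L + G = 12962 + 2 i \sqrt{1346}$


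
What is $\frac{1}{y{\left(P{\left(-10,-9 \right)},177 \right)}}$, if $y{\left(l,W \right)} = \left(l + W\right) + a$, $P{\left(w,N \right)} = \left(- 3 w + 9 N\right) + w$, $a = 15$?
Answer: $\frac{1}{131} \approx 0.0076336$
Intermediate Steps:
$P{\left(w,N \right)} = - 2 w + 9 N$
$y{\left(l,W \right)} = 15 + W + l$ ($y{\left(l,W \right)} = \left(l + W\right) + 15 = \left(W + l\right) + 15 = 15 + W + l$)
$\frac{1}{y{\left(P{\left(-10,-9 \right)},177 \right)}} = \frac{1}{15 + 177 + \left(\left(-2\right) \left(-10\right) + 9 \left(-9\right)\right)} = \frac{1}{15 + 177 + \left(20 - 81\right)} = \frac{1}{15 + 177 - 61} = \frac{1}{131}$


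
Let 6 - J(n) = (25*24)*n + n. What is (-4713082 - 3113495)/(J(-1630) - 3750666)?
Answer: 16071/5690 ≈ 2.8244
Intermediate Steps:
J(n) = 6 - 601*n (J(n) = 6 - ((25*24)*n + n) = 6 - (600*n + n) = 6 - 601*n)
(-4713082 - 3113495)/(J(-1630) - 3750666) = (-4713082 - 3113495)/((6 - 601*(-1630)) - 3750666) = -7826577/((6 + 979630) - 3750666) = -7826577/(979636 - 3750666) = -7826577/(-2771030) = -7826577*(-1/2771030) = 16071/5690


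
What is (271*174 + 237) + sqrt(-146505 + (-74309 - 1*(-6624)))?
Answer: 47391 + I*sqrt(214190) ≈ 47391.0 + 462.81*I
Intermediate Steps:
(271*174 + 237) + sqrt(-146505 + (-74309 - 1*(-6624))) = (47154 + 237) + sqrt(-146505 + (-74309 + 6624)) = 47391 + sqrt(-146505 - 67685) = 47391 + sqrt(-214190) = 47391 + I*sqrt(214190)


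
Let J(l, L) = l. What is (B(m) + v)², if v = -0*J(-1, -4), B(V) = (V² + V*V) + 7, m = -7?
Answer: 11025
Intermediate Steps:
B(V) = 7 + 2*V² (B(V) = (V² + V²) + 7 = 2*V² + 7 = 7 + 2*V²)
v = 0 (v = -0*(-1) = -19*0 = 0)
(B(m) + v)² = ((7 + 2*(-7)²) + 0)² = ((7 + 2*49) + 0)² = ((7 + 98) + 0)² = (105 + 0)² = 105² = 11025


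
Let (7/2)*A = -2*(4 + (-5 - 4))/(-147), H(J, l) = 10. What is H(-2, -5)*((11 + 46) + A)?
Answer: 586330/1029 ≈ 569.81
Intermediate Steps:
A = -20/1029 (A = 2*(-2*(4 + (-5 - 4))/(-147))/7 = 2*(-2*(4 - 9)*(-1/147))/7 = 2*(-2*(-5)*(-1/147))/7 = 2*(10*(-1/147))/7 = (2/7)*(-10/147) = -20/1029 ≈ -0.019436)
H(-2, -5)*((11 + 46) + A) = 10*((11 + 46) - 20/1029) = 10*(57 - 20/1029) = 10*(58633/1029) = 586330/1029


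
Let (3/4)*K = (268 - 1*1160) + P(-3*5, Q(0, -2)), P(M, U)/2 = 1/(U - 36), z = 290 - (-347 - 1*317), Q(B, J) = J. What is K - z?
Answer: -122174/57 ≈ -2143.4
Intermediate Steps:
z = 954 (z = 290 - (-347 - 317) = 290 - 1*(-664) = 290 + 664 = 954)
P(M, U) = 2/(-36 + U) (P(M, U) = 2/(U - 36) = 2/(-36 + U))
K = -67796/57 (K = 4*((268 - 1*1160) + 2/(-36 - 2))/3 = 4*((268 - 1160) + 2/(-38))/3 = 4*(-892 + 2*(-1/38))/3 = 4*(-892 - 1/19)/3 = (4/3)*(-16949/19) = -67796/57 ≈ -1189.4)
K - z = -67796/57 - 1*954 = -67796/57 - 954 = -122174/57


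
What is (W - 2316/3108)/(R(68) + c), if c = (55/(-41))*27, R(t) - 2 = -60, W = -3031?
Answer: 32194102/1000517 ≈ 32.177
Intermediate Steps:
R(t) = -58 (R(t) = 2 - 60 = -58)
c = -1485/41 (c = (55*(-1/41))*27 = -55/41*27 = -1485/41 ≈ -36.219)
(W - 2316/3108)/(R(68) + c) = (-3031 - 2316/3108)/(-58 - 1485/41) = (-3031 - 2316*1/3108)/(-3863/41) = (-3031 - 193/259)*(-41/3863) = -785222/259*(-41/3863) = 32194102/1000517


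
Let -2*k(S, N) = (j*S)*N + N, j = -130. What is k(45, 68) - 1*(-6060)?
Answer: 204926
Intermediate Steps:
k(S, N) = -N/2 + 65*N*S (k(S, N) = -((-130*S)*N + N)/2 = -(-130*N*S + N)/2 = -(N - 130*N*S)/2 = -N/2 + 65*N*S)
k(45, 68) - 1*(-6060) = (½)*68*(-1 + 130*45) - 1*(-6060) = (½)*68*(-1 + 5850) + 6060 = (½)*68*5849 + 6060 = 198866 + 6060 = 204926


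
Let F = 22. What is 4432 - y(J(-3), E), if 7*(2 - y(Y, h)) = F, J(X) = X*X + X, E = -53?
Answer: 31032/7 ≈ 4433.1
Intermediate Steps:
J(X) = X + X² (J(X) = X² + X = X + X²)
y(Y, h) = -8/7 (y(Y, h) = 2 - ⅐*22 = 2 - 22/7 = -8/7)
4432 - y(J(-3), E) = 4432 - 1*(-8/7) = 4432 + 8/7 = 31032/7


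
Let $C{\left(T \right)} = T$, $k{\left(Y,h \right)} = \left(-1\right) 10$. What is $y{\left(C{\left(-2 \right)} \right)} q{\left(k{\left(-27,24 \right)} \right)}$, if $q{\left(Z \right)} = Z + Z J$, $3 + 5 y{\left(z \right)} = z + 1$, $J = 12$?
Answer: $104$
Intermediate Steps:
$k{\left(Y,h \right)} = -10$
$y{\left(z \right)} = - \frac{2}{5} + \frac{z}{5}$ ($y{\left(z \right)} = - \frac{3}{5} + \frac{z + 1}{5} = - \frac{3}{5} + \frac{1 + z}{5} = - \frac{3}{5} + \left(\frac{1}{5} + \frac{z}{5}\right) = - \frac{2}{5} + \frac{z}{5}$)
$q{\left(Z \right)} = 13 Z$ ($q{\left(Z \right)} = Z + Z 12 = Z + 12 Z = 13 Z$)
$y{\left(C{\left(-2 \right)} \right)} q{\left(k{\left(-27,24 \right)} \right)} = \left(- \frac{2}{5} + \frac{1}{5} \left(-2\right)\right) 13 \left(-10\right) = \left(- \frac{2}{5} - \frac{2}{5}\right) \left(-130\right) = \left(- \frac{4}{5}\right) \left(-130\right) = 104$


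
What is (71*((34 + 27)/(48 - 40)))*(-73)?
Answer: -316163/8 ≈ -39520.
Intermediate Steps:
(71*((34 + 27)/(48 - 40)))*(-73) = (71*(61/8))*(-73) = (4331/8)*(-73) = -316163/8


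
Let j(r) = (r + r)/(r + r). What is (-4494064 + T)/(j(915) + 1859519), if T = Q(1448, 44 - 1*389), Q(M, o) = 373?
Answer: -10053/4160 ≈ -2.4166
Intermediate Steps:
j(r) = 1 (j(r) = (2*r)/((2*r)) = (2*r)*(1/(2*r)) = 1)
T = 373
(-4494064 + T)/(j(915) + 1859519) = (-4494064 + 373)/(1 + 1859519) = -4493691/1859520 = -4493691*1/1859520 = -10053/4160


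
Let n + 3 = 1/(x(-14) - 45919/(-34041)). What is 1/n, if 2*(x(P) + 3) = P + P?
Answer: -532778/1632375 ≈ -0.32638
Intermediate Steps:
x(P) = -3 + P (x(P) = -3 + (P + P)/2 = -3 + (2*P)/2 = -3 + P)
n = -1632375/532778 (n = -3 + 1/((-3 - 14) - 45919/(-34041)) = -3 + 1/(-17 - 45919*(-1/34041)) = -3 + 1/(-17 + 45919/34041) = -3 + 1/(-532778/34041) = -3 - 34041/532778 = -1632375/532778 ≈ -3.0639)
1/n = 1/(-1632375/532778) = -532778/1632375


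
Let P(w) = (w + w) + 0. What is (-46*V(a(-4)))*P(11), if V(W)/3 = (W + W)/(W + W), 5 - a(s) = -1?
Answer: -3036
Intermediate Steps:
a(s) = 6 (a(s) = 5 - 1*(-1) = 5 + 1 = 6)
V(W) = 3 (V(W) = 3*((W + W)/(W + W)) = 3*((2*W)/((2*W))) = 3*((2*W)*(1/(2*W))) = 3*1 = 3)
P(w) = 2*w (P(w) = 2*w + 0 = 2*w)
(-46*V(a(-4)))*P(11) = (-46*3)*(2*11) = -138*22 = -3036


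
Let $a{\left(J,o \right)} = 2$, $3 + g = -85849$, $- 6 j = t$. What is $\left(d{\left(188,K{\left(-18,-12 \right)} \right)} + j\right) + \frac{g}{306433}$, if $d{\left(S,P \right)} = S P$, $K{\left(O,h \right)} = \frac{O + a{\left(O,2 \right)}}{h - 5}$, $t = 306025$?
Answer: $- \frac{1588672954145}{31256166} \approx -50828.0$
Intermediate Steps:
$j = - \frac{306025}{6}$ ($j = \left(- \frac{1}{6}\right) 306025 = - \frac{306025}{6} \approx -51004.0$)
$g = -85852$ ($g = -3 - 85849 = -85852$)
$K{\left(O,h \right)} = \frac{2 + O}{-5 + h}$ ($K{\left(O,h \right)} = \frac{O + 2}{h - 5} = \frac{2 + O}{-5 + h}$)
$d{\left(S,P \right)} = P S$
$\left(d{\left(188,K{\left(-18,-12 \right)} \right)} + j\right) + \frac{g}{306433} = \left(\frac{2 - 18}{-5 - 12} \cdot 188 - \frac{306025}{6}\right) - \frac{85852}{306433} = \left(\frac{1}{-17} \left(-16\right) 188 - \frac{306025}{6}\right) - \frac{85852}{306433} = \left(\left(- \frac{1}{17}\right) \left(-16\right) 188 - \frac{306025}{6}\right) - \frac{85852}{306433} = \left(\frac{16}{17} \cdot 188 - \frac{306025}{6}\right) - \frac{85852}{306433} = \left(\frac{3008}{17} - \frac{306025}{6}\right) - \frac{85852}{306433} = - \frac{5184377}{102} - \frac{85852}{306433} = - \frac{1588672954145}{31256166}$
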